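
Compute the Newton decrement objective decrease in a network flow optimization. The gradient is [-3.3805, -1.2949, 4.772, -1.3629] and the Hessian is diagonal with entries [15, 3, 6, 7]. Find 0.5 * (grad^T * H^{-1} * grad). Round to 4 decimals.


Step 1: H is diagonal, so H^(-1) * g = [-0.2254, -0.4316, 0.7953, -0.1947].
Step 2: g^T H^(-1) g = sum_i g_i^2 / H_ii
  = (-3.3805)^2/15 + (-1.2949)^2/3 + (4.772)^2/6 + (-1.3629)^2/7
  = 0.7619 + 0.5589 + 3.7953 + 0.2654 = 5.3815
Step 3: Objective decrease = 0.5 * g^T H^(-1) g = 2.6907


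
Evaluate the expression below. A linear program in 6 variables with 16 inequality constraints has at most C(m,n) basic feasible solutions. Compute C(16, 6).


Each vertex corresponds to some choice of n active constraints out of m, so the number of vertices is at most C(m, n) = m! / (n!(m-n)!).
m = 16, n = 6
Numerator: 16 * 15 * 14 * 13 * 12 * 11
Denominator: 6! = 720
C(16, 6) = 8008


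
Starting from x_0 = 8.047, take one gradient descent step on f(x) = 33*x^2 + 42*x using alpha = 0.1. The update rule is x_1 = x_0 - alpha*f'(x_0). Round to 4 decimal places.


We compute the gradient at x_0 and apply the update.
f'(x) = 66*x + 42
f'(8.047) = 66*8.047 + 42 = 573.102
x_1 = 8.047 - 0.1*573.102 = -49.2632


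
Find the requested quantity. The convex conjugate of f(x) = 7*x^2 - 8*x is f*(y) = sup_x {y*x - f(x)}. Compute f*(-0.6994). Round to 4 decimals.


f*(y) = sup_x {y*x - a*x^2 - b*x} = sup_x {(y-b)*x - a*x^2}
FOC: (y - b) - 2a*x = 0 => x* = (y - b)/(2a)
x* = (-0.6994 + 8)/(2*7) = 0.5215
f*(-0.6994) = (y-b)^2/(4a) = (-0.6994 + 8)^2/(4*7)
= 53.2988/28 = 1.9035


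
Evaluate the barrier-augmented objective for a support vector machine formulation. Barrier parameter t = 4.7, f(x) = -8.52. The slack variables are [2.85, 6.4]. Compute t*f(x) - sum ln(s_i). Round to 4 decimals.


Step 1: Compute log-barrier.
ln values: [1.0473, 1.8563]
phi = -(1.0473 + 1.8563) = -2.9036
Step 2: Compute augmented objective.
t*f(x) = 4.7*-8.52 = -40.044
Total = -40.044 - 2.9036 = -42.9476


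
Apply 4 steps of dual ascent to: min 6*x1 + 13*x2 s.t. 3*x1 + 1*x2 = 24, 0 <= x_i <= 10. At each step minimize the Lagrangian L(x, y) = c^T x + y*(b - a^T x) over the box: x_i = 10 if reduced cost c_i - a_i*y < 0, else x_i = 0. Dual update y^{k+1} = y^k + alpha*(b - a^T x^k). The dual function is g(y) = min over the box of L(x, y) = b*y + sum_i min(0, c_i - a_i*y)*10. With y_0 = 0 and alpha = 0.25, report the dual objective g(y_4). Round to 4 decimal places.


Dual ascent for LP: min 6*x1 + 13*x2, 3*x1 + 1*x2 = 24, 0 <= x_i <= 10
Step 1: y^k = 0.0, reduced costs: (6.0, 13.0)
  x^k = (0.0, 0.0), subgradient = b - a^T x = 24.0
  y^{k+1} = 0.0 + 0.25*24.0 = 6.0
Step 2: y^k = 6.0, reduced costs: (-12.0, 7.0)
  x^k = (10.0, 0.0), subgradient = b - a^T x = -6.0
  y^{k+1} = 6.0 + 0.25*-6.0 = 4.5
Step 3: y^k = 4.5, reduced costs: (-7.5, 8.5)
  x^k = (10.0, 0.0), subgradient = b - a^T x = -6.0
  y^{k+1} = 4.5 + 0.25*-6.0 = 3.0
Step 4: y^k = 3.0, reduced costs: (-3.0, 10.0)
  x^k = (10.0, 0.0), subgradient = b - a^T x = -6.0
  y^{k+1} = 3.0 + 0.25*-6.0 = 1.5
Dual objective at y_4 = 1.5: reduced costs (1.5, 11.5), box minimizer x = (0.0, 0.0)
g(y_4) = b*y + (c1 - a1*y)*x1 + (c2 - a2*y)*x2 = 24*1.5 + 1.5*0.0 + 11.5*0.0 = 36.0 + 0.0 + 0.0 = 36.0


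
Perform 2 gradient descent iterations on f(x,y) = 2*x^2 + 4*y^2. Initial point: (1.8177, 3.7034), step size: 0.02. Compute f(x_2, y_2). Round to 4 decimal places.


Gradient descent on f(x,y) = 2*x^2 + 4*y^2.
Starting point: (1.8177, 3.7034), alpha = 0.02
Step 1: grad_x = 2*2*1.8177 = 7.2708, grad_y = 2*4*3.7034 = 29.6272
  x_1 = 1.8177 - 0.02*7.2708 = 1.6723
  y_1 = 3.7034 - 0.02*29.6272 = 3.1109
Step 2: grad_x = 2*2*1.6723 = 6.6891, grad_y = 2*4*3.1109 = 24.8868
  x_2 = 1.6723 - 0.02*6.6891 = 1.5385
  y_2 = 3.1109 - 0.02*24.8868 = 2.6131
f(1.5385, 2.6131) = 2*1.5385^2 + 4*2.6131^2 = 32.0475


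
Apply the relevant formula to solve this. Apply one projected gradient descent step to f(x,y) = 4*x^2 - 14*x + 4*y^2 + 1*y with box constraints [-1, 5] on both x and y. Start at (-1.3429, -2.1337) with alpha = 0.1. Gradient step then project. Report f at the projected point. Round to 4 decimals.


Step 1: Compute gradient at (-1.3429, -2.1337).
grad_x = 2*4*-1.3429 - 14 = -24.7432
grad_y = 2*4*-2.1337 + 1 = -16.0696
Step 2: Gradient step.
x_raw = -1.3429 - 0.1*-24.7432 = 1.1314
y_raw = -2.1337 - 0.1*-16.0696 = -0.5267
Step 3: Project onto [-1, 5].
x_proj = clip(1.1314) = 1.1314
y_proj = clip(-0.5267) = -0.5267
Step 4: Evaluate f.
f(1.1314, -0.5267) = -10.1364


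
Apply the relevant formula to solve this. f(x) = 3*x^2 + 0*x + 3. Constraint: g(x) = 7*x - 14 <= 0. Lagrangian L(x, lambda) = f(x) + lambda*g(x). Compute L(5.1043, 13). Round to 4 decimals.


Step 1: Evaluate f(x).
f(5.1043) = 3*5.1043^2 + 0*5.1043 + 3 = 81.1616
Step 2: Evaluate g(x).
g(5.1043) = 7*5.1043 - 14 = 21.7301
Step 3: Compute Lagrangian.
L = 81.1616 + 13*21.7301 = 363.6529


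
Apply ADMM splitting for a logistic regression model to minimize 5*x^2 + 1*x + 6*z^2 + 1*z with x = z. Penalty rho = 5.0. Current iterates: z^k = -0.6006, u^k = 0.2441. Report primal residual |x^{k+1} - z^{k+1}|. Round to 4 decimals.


ADMM iteration with rho = 5.0, z^k = -0.6006, u^k = 0.2441
Step 1: x-update.
Minimize 5*x^2 + 1*x + (5.0/2)*(x + 0.6006 + 0.2441)^2
FOC: (2*5 + 5.0)*x = -1 + 5.0*(-0.6006 - 0.2441)
x^{k+1} = -0.3482
Step 2: z-update.
Minimize 6*z^2 + 1*z + (5.0/2)*(-0.3482 - z + 0.2441)^2
FOC: (2*6 + 5.0)*z = -1 + 5.0*(-0.3482 + 0.2441)
z^{k+1} = -0.0895
Step 3: u-update.
u^{k+1} = 0.2441 - 0.3482 + 0.0895 = -0.0147
Step 4: Primal residual = |-0.3482 + 0.0895| = 0.2588


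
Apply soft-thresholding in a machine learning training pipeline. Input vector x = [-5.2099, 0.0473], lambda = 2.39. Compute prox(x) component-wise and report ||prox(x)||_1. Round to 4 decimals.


Soft-thresholding with lambda = 2.39:
prox(-5.2099) = sign(-5.2099)*max(|-5.2099| - 2.39, 0) = -2.8199
prox(0.0473) = sign(0.0473)*max(|0.0473| - 2.39, 0) = 0.0
prox(x) = [-2.8199, 0.0]
||prox(x)||_1 = 2.8199 + 0.0 = 2.8199


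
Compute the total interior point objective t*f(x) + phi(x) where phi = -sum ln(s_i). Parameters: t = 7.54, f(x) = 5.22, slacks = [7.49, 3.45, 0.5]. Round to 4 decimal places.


Step 1: Compute log-barrier.
ln values: [2.0136, 1.2384, -0.6931]
phi = -(2.0136 + 1.2384 - 0.6931) = -2.5588
Step 2: Compute augmented objective.
t*f(x) = 7.54*5.22 = 39.3588
Total = 39.3588 - 2.5588 = 36.8


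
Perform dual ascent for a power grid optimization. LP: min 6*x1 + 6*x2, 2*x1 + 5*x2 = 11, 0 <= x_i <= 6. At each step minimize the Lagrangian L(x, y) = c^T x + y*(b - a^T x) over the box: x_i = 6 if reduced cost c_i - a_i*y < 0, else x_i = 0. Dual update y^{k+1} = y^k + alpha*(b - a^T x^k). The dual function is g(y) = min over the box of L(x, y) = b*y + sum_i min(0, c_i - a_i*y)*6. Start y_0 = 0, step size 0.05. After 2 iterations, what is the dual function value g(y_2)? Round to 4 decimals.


Dual ascent for LP: min 6*x1 + 6*x2, 2*x1 + 5*x2 = 11, 0 <= x_i <= 6
Step 1: y^k = 0.0, reduced costs: (6.0, 6.0)
  x^k = (0.0, 0.0), subgradient = b - a^T x = 11.0
  y^{k+1} = 0.0 + 0.05*11.0 = 0.55
Step 2: y^k = 0.55, reduced costs: (4.9, 3.25)
  x^k = (0.0, 0.0), subgradient = b - a^T x = 11.0
  y^{k+1} = 0.55 + 0.05*11.0 = 1.1
Dual objective at y_2 = 1.1: reduced costs (3.8, 0.5), box minimizer x = (0.0, 0.0)
g(y_2) = b*y + (c1 - a1*y)*x1 + (c2 - a2*y)*x2 = 11*1.1 + 3.8*0.0 + 0.5*0.0 = 12.1 + 0.0 + 0.0 = 12.1


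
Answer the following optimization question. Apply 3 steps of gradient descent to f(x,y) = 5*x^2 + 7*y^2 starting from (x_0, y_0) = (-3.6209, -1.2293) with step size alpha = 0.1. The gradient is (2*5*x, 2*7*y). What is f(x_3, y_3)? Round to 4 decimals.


Gradient descent on f(x,y) = 5*x^2 + 7*y^2.
Starting point: (-3.6209, -1.2293), alpha = 0.1
Step 1: grad_x = 2*5*-3.6209 = -36.209, grad_y = 2*7*-1.2293 = -17.2102
  x_1 = -3.6209 - 0.1*-36.209 = 0.0
  y_1 = -1.2293 - 0.1*-17.2102 = 0.4917
Step 2: grad_x = 2*5*0.0 = 0.0, grad_y = 2*7*0.4917 = 6.8841
  x_2 = 0.0 - 0.1*0.0 = 0.0
  y_2 = 0.4917 - 0.1*6.8841 = -0.1967
Step 3: grad_x = 2*5*0.0 = 0.0, grad_y = 2*7*-0.1967 = -2.7536
  x_3 = 0.0 - 0.1*0.0 = 0.0
  y_3 = -0.1967 - 0.1*-2.7536 = 0.0787
f(0.0, 0.0787) = 5*0.0^2 + 7*0.0787^2 = 0.0433


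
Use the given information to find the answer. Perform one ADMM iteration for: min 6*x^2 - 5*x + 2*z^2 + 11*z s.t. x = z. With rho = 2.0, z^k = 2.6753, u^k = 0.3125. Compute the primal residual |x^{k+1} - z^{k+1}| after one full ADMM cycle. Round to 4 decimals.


ADMM iteration with rho = 2.0, z^k = 2.6753, u^k = 0.3125
Step 1: x-update.
Minimize 6*x^2 - 5*x + (2.0/2)*(x - 2.6753 + 0.3125)^2
FOC: (2*6 + 2.0)*x = 5 + 2.0*(2.6753 - 0.3125)
x^{k+1} = 0.6947
Step 2: z-update.
Minimize 2*z^2 + 11*z + (2.0/2)*(0.6947 - z + 0.3125)^2
FOC: (2*2 + 2.0)*z = -11 + 2.0*(0.6947 + 0.3125)
z^{k+1} = -1.4976
Step 3: u-update.
u^{k+1} = 0.3125 + 0.6947 + 1.4976 = 2.5048
Step 4: Primal residual = |0.6947 + 1.4976| = 2.1923


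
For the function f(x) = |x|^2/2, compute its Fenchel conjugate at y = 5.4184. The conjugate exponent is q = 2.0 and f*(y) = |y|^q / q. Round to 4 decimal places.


The conjugate exponent q satisfies 1/p + 1/q = 1.
p = 2, so q = 2/(2 - 1) = 2.0
|y|^q = 5.4184^2.0 = 29.3591
f*(5.4184) = 29.3591 / 2.0 = 14.6795


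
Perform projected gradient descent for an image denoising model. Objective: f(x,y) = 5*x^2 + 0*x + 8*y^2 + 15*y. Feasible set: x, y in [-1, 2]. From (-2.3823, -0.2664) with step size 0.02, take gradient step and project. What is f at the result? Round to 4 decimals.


Step 1: Compute gradient at (-2.3823, -0.2664).
grad_x = 2*5*-2.3823 + 0 = -23.823
grad_y = 2*8*-0.2664 + 15 = 10.7376
Step 2: Gradient step.
x_raw = -2.3823 - 0.02*-23.823 = -1.9058
y_raw = -0.2664 - 0.02*10.7376 = -0.4812
Step 3: Project onto [-1, 2].
x_proj = clip(-1.9058) = -1.0
y_proj = clip(-0.4812) = -0.4812
Step 4: Evaluate f.
f(-1.0, -0.4812) = -0.3652


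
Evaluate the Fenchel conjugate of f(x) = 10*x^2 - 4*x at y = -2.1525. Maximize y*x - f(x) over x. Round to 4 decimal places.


f*(y) = sup_x {y*x - a*x^2 - b*x} = sup_x {(y-b)*x - a*x^2}
FOC: (y - b) - 2a*x = 0 => x* = (y - b)/(2a)
x* = (-2.1525 + 4)/(2*10) = 0.0924
f*(-2.1525) = (y-b)^2/(4a) = (-2.1525 + 4)^2/(4*10)
= 3.4133/40 = 0.0853


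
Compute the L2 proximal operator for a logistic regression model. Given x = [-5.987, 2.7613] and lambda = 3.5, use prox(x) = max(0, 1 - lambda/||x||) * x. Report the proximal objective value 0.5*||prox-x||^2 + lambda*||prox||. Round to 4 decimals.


Step 1: Compute ||x||.
||x|| = 6.5931
Step 2: Compute scaling factor.
scale = max(0, 1 - 3.5/6.5931) = 0.4691
Step 3: prox(x) = [-2.8088, 1.2954]
||prox(x)|| = 3.0931
Step 4: Proximal objective.
0.5*||prox-x||^2 = 6.125
lambda*||prox|| = 10.8259
Total = 16.9508


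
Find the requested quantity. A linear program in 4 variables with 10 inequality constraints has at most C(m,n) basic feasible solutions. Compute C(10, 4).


Each vertex corresponds to some choice of n active constraints out of m, so the number of vertices is at most C(m, n) = m! / (n!(m-n)!).
m = 10, n = 4
Numerator: 10 * 9 * 8 * 7
Denominator: 4! = 24
C(10, 4) = 210


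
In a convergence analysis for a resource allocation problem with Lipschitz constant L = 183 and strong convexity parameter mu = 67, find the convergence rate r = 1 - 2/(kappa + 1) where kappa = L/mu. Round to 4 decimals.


Step 1: Compute the condition number.
kappa = L/mu = 183/67 = 2.7313
Step 2: Compute the convergence rate.
r = 1 - 2/(kappa + 1) = 1 - 2*mu/(L + mu) = (L - mu)/(L + mu) = 116/250 = 0.464


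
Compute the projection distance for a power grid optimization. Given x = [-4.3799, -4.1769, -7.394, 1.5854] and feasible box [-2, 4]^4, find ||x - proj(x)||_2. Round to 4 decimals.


Project each component onto [-2, 4].
clip(-4.3799) = -2.0, clip(-4.1769) = -2.0, clip(-7.394) = -2.0, clip(1.5854) = 1.5854
Projection = [-2.0, -2.0, -2.0, 1.5854]
Squared diffs: [5.6639, 4.7389, 29.0952, 0.0]
Distance = sqrt(39.498) = 6.2847


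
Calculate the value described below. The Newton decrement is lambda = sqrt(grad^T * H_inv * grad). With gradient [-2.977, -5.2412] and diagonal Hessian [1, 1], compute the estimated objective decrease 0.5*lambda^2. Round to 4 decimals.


Step 1: H is diagonal, so H^(-1) * g = [-2.977, -5.2412].
Step 2: g^T H^(-1) g = sum_i g_i^2 / H_ii
  = (-2.977)^2/1 + (-5.2412)^2/1
  = 8.8625 + 27.4702 = 36.3327
Step 3: Objective decrease = 0.5 * g^T H^(-1) g = 18.1664


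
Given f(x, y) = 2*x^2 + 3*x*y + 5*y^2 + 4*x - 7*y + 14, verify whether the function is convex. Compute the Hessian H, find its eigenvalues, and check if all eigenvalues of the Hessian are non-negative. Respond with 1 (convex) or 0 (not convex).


The Hessian of f(x,y) = 2*x^2 + 3*x*y + 5*y^2 + 4*x - 7*y + 14 is:
H = [[4, 3], [3, 10]]
Trace = 4 + 10 = 14
Determinant = 4*10 - (3)^2 = 31
Discriminant = (14)^2 - 4*31 = 72.0
Eigenvalues: lambda_1 = 2.7574, lambda_2 = 11.2426
The function is convex.

1


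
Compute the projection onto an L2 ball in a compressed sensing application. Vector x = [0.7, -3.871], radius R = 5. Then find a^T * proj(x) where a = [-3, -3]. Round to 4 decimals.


Step 1: Compute ||x|| (intermediates to 6 decimals).
||x|| = sqrt(0.7^2 + (-3.871)^2) = 3.933782
Step 2: Project.
Since ||x|| <= R, proj = x (no scaling needed).
proj(x) = [0.7, -3.871]
Step 3: Dot product.
a^T * proj(x) = -3*0.7 - 3*(-3.871) = 9.513


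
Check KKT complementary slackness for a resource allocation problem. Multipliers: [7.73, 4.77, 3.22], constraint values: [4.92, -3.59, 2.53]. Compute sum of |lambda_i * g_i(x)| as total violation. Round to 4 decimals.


KKT complementary slackness check:
lambda_1 * g_1 = 7.73 * 4.92 = 38.0316
lambda_2 * g_2 = 4.77 * -3.59 = -17.1243
lambda_3 * g_3 = 3.22 * 2.53 = 8.1466
Total violation = 38.0316 + 17.1243 + 8.1466 = 63.3025


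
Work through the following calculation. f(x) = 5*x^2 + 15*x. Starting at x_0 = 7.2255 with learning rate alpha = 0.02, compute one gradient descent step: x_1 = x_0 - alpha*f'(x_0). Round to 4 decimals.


We compute the gradient at x_0 and apply the update.
f'(x) = 10*x + 15
f'(7.2255) = 10*7.2255 + 15 = 87.255
x_1 = 7.2255 - 0.02*87.255 = 5.4804


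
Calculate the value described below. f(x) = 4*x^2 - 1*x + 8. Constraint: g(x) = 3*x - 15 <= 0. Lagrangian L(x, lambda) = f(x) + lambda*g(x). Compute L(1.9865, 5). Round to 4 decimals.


Step 1: Evaluate f(x).
f(1.9865) = 4*1.9865^2 - 1*1.9865 + 8 = 21.7982
Step 2: Evaluate g(x).
g(1.9865) = 3*1.9865 - 15 = -9.0405
Step 3: Compute Lagrangian.
L = 21.7982 + 5*-9.0405 = -23.4043


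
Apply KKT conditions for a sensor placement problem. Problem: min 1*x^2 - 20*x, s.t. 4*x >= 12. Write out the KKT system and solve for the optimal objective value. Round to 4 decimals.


Step 1: Try lambda = 0 (constraint inactive).
Stationarity: 2*1*x - 20 = 0
x* = 20/(2*1) = 10.0
Check constraint: 4*10.0 = 40.0 >= 12 -- satisfied.
Step 2: Compute optimal value.
f(x*) = 1*10.0^2 - 20*10.0 = -100.0


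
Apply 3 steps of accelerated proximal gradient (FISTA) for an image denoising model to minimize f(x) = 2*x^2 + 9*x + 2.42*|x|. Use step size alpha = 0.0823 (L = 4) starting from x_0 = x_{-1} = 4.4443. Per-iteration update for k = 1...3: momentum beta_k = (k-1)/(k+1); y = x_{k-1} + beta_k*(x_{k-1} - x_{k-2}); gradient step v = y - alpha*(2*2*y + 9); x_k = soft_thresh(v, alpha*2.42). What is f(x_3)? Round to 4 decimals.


FISTA on f(x) = 2*x^2 + 9*x + 2.42*|x|
L = 4, alpha = 0.0823
Iteration 1: beta = 0.0, y = 4.4443 + 0.0*(4.4443 - 4.4443) = 4.4443
  grad(y) = 26.7772, v = y - alpha*grad = 2.2405
  prox(v) = soft_thresh(2.2405, 0.1992) = 2.0414
Iteration 2: beta = 0.3333, y = 2.0414 + 0.3333*(2.0414 - 4.4443) = 1.2404
  grad(y) = 13.9616, v = y - alpha*grad = 0.0914
  prox(v) = soft_thresh(0.0914, 0.1992) = 0.0
Iteration 3: beta = 0.5, y = 0.0 + 0.5*(0.0 - 2.0414) = -1.0207
  grad(y) = 4.9173, v = y - alpha*grad = -1.4254
  prox(v) = soft_thresh(-1.4254, 0.1992) = -1.2262
f(x_3) = 2*(-1.2262)^2 + 9*(-1.2262) + 2.42*|-1.2262| = -5.0613


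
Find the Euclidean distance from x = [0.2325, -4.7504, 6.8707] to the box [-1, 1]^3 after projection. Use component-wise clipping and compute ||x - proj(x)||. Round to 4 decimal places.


Project each component onto [-1, 1].
clip(0.2325) = 0.2325, clip(-4.7504) = -1.0, clip(6.8707) = 1.0
Projection = [0.2325, -1.0, 1.0]
Squared diffs: [0.0, 14.0655, 34.4651]
Distance = sqrt(48.5306) = 6.9664


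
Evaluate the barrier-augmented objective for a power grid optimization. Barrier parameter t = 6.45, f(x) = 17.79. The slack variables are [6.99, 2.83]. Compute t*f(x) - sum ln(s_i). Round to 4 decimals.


Step 1: Compute log-barrier.
ln values: [1.9445, 1.0403]
phi = -(1.9445 + 1.0403) = -2.9848
Step 2: Compute augmented objective.
t*f(x) = 6.45*17.79 = 114.7455
Total = 114.7455 - 2.9848 = 111.7607


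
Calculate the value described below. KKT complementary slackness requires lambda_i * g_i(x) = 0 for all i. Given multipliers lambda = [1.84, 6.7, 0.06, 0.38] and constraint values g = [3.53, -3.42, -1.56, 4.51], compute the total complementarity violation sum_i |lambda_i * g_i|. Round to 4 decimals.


KKT complementary slackness check:
lambda_1 * g_1 = 1.84 * 3.53 = 6.4952
lambda_2 * g_2 = 6.7 * -3.42 = -22.914
lambda_3 * g_3 = 0.06 * -1.56 = -0.0936
lambda_4 * g_4 = 0.38 * 4.51 = 1.7138
Total violation = 6.4952 + 22.914 + 0.0936 + 1.7138 = 31.2166


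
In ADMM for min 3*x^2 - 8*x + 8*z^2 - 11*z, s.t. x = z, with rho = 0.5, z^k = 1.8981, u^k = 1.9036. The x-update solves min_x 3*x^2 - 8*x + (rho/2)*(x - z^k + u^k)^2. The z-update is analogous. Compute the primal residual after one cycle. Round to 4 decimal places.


ADMM iteration with rho = 0.5, z^k = 1.8981, u^k = 1.9036
Step 1: x-update.
Minimize 3*x^2 - 8*x + (0.5/2)*(x - 1.8981 + 1.9036)^2
FOC: (2*3 + 0.5)*x = 8 + 0.5*(1.8981 - 1.9036)
x^{k+1} = 1.2303
Step 2: z-update.
Minimize 8*z^2 - 11*z + (0.5/2)*(1.2303 - z + 1.9036)^2
FOC: (2*8 + 0.5)*z = 11 + 0.5*(1.2303 + 1.9036)
z^{k+1} = 0.7616
Step 3: u-update.
u^{k+1} = 1.9036 + 1.2303 - 0.7616 = 2.3723
Step 4: Primal residual = |1.2303 - 0.7616| = 0.4687


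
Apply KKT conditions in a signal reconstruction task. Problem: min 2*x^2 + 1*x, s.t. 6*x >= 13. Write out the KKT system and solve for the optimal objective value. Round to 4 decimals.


Step 1: Try lambda = 0 (constraint inactive).
x_unc = -1/(2*2) = -0.25
Check: 6*-0.25 = -1.5 < 13 -- violated!
Step 2: Constraint must be active: 6*x = 13
x* = 13/6 = 2.1667 (rounded; the exact value 13/6 is used below)
lambda = (2*2*(13/6) + 1)/6 = 1.6111
Step 3: Compute optimal value.
f(x*) = 2*(13/6)^2 + 1*(13/6) = 11.5556


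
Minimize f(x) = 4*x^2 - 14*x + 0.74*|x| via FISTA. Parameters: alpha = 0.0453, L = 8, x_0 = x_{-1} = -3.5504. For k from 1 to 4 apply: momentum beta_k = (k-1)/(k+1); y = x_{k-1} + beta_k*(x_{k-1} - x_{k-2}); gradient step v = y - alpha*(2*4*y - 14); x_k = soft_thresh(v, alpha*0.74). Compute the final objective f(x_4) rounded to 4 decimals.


FISTA on f(x) = 4*x^2 - 14*x + 0.74*|x|
L = 8, alpha = 0.0453
Iteration 1: beta = 0.0, y = -3.5504 + 0.0*(-3.5504 + 3.5504) = -3.5504
  grad(y) = -42.4032, v = y - alpha*grad = -1.6295
  prox(v) = soft_thresh(-1.6295, 0.0335) = -1.596
Iteration 2: beta = 0.3333, y = -1.596 + 0.3333*(-1.596 + 3.5504) = -0.9446
  grad(y) = -21.5564, v = y - alpha*grad = 0.032
  prox(v) = soft_thresh(0.032, 0.0335) = 0.0
Iteration 3: beta = 0.5, y = 0.0 + 0.5*(0.0 + 1.596) = 0.798
  grad(y) = -7.6159, v = y - alpha*grad = 1.143
  prox(v) = soft_thresh(1.143, 0.0335) = 1.1095
Iteration 4: beta = 0.6, y = 1.1095 + 0.6*(1.1095 - 0.0) = 1.7752
  grad(y) = 0.2014, v = y - alpha*grad = 1.7661
  prox(v) = soft_thresh(1.7661, 0.0335) = 1.7325
f(x_4) = 4*1.7325^2 - 14*1.7325 + 0.74*|1.7325| = -10.9667


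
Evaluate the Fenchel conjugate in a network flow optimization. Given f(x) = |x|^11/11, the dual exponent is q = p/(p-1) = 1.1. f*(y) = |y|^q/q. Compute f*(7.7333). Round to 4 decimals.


The conjugate exponent q satisfies 1/p + 1/q = 1.
p = 11, so q = 11/(11 - 1) = 1.1
|y|^q = 7.7333^1.1 = 9.4886
f*(7.7333) = 9.4886 / 1.1 = 8.626


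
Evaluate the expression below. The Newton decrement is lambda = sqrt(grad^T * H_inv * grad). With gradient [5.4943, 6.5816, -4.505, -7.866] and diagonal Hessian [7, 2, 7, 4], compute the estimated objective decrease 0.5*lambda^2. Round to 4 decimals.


Step 1: H is diagonal, so H^(-1) * g = [0.7849, 3.2908, -0.6436, -1.9665].
Step 2: g^T H^(-1) g = sum_i g_i^2 / H_ii
  = (5.4943)^2/7 + (6.5816)^2/2 + (-4.505)^2/7 + (-7.866)^2/4
  = 4.3125 + 21.6587 + 2.8993 + 15.4685 = 44.339
Step 3: Objective decrease = 0.5 * g^T H^(-1) g = 22.1695


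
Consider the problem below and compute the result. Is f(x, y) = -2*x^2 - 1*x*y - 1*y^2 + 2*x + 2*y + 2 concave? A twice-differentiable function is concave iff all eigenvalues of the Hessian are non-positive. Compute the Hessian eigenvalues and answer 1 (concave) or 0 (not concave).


The Hessian of f(x,y) = -2*x^2 - 1*x*y - 1*y^2 + 2*x + 2*y + 2 is:
H = [[-4, -1], [-1, -2]]
Trace = -4 - 2 = -6
Determinant = -4*-2 - (-1)^2 = 7
Discriminant = (-6)^2 - 4*7 = 8.0
Eigenvalues: lambda_1 = -4.4142, lambda_2 = -1.5858
The function is concave.

1


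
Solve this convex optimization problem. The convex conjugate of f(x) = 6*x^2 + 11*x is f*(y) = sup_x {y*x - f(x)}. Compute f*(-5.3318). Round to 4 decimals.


f*(y) = sup_x {y*x - a*x^2 - b*x} = sup_x {(y-b)*x - a*x^2}
FOC: (y - b) - 2a*x = 0 => x* = (y - b)/(2a)
x* = (-5.3318 - 11)/(2*6) = -1.361
f*(-5.3318) = (y-b)^2/(4a) = (-5.3318 - 11)^2/(4*6)
= 266.7277/24 = 11.1137


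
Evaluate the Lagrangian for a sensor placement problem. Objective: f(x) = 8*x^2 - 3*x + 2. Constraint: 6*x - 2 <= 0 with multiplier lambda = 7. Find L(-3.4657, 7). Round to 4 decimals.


Step 1: Evaluate f(x).
f(-3.4657) = 8*(-3.4657)^2 - 3*(-3.4657) + 2 = 108.4857
Step 2: Evaluate g(x).
g(-3.4657) = 6*-3.4657 - 2 = -22.7942
Step 3: Compute Lagrangian.
L = 108.4857 + 7*-22.7942 = -51.0737


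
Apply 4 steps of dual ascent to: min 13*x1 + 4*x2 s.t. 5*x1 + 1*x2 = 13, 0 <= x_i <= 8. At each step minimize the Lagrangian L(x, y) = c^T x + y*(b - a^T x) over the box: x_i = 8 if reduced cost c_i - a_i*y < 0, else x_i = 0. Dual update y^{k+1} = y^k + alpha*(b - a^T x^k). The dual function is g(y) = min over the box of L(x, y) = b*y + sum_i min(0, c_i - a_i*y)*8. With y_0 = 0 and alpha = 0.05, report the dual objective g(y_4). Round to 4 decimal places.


Dual ascent for LP: min 13*x1 + 4*x2, 5*x1 + 1*x2 = 13, 0 <= x_i <= 8
Step 1: y^k = 0.0, reduced costs: (13.0, 4.0)
  x^k = (0.0, 0.0), subgradient = b - a^T x = 13.0
  y^{k+1} = 0.0 + 0.05*13.0 = 0.65
Step 2: y^k = 0.65, reduced costs: (9.75, 3.35)
  x^k = (0.0, 0.0), subgradient = b - a^T x = 13.0
  y^{k+1} = 0.65 + 0.05*13.0 = 1.3
Step 3: y^k = 1.3, reduced costs: (6.5, 2.7)
  x^k = (0.0, 0.0), subgradient = b - a^T x = 13.0
  y^{k+1} = 1.3 + 0.05*13.0 = 1.95
Step 4: y^k = 1.95, reduced costs: (3.25, 2.05)
  x^k = (0.0, 0.0), subgradient = b - a^T x = 13.0
  y^{k+1} = 1.95 + 0.05*13.0 = 2.6
Dual objective at y_4 = 2.6: reduced costs (0.0, 1.4), box minimizer x = (0.0, 0.0)
g(y_4) = b*y + (c1 - a1*y)*x1 + (c2 - a2*y)*x2 = 13*2.6 + 0.0*0.0 + 1.4*0.0 = 33.8 + 0.0 + 0.0 = 33.8


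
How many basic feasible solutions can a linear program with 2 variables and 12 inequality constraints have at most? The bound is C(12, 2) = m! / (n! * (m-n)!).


Each vertex corresponds to some choice of n active constraints out of m, so the number of vertices is at most C(m, n) = m! / (n!(m-n)!).
m = 12, n = 2
Numerator: 12 * 11
Denominator: 2! = 2
C(12, 2) = 66


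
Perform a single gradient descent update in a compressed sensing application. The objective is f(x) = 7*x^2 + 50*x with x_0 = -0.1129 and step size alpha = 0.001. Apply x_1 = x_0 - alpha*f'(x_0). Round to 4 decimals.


We compute the gradient at x_0 and apply the update.
f'(x) = 14*x + 50
f'(-0.1129) = 14*-0.1129 + 50 = 48.4194
x_1 = -0.1129 - 0.001*48.4194 = -0.1613


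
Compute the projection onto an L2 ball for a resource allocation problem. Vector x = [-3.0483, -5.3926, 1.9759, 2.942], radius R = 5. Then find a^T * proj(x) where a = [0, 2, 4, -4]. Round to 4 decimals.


Step 1: Compute ||x|| (intermediates to 6 decimals).
||x|| = sqrt((-3.0483)^2 + (-5.3926)^2 + 1.9759^2 + 2.942^2) = 7.136653
Step 2: Project.
Since ||x|| > R, scale = R/||x|| = 5/7.136653 = 0.700609, proj(x) = scale * x
proj(x) = [-2.135666, -3.778104, 1.384333, 2.061192]
Step 3: Dot product.
a^T * proj(x) = 0*(-2.135666) + 2*(-3.778104) + 4*1.384333 - 4*2.061192 = -10.2636


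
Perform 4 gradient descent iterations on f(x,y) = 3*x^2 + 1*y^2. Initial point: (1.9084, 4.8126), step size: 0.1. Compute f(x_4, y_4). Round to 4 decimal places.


Gradient descent on f(x,y) = 3*x^2 + 1*y^2.
Starting point: (1.9084, 4.8126), alpha = 0.1
Step 1: grad_x = 2*3*1.9084 = 11.4504, grad_y = 2*1*4.8126 = 9.6252
  x_1 = 1.9084 - 0.1*11.4504 = 0.7634
  y_1 = 4.8126 - 0.1*9.6252 = 3.8501
Step 2: grad_x = 2*3*0.7634 = 4.5802, grad_y = 2*1*3.8501 = 7.7002
  x_2 = 0.7634 - 0.1*4.5802 = 0.3053
  y_2 = 3.8501 - 0.1*7.7002 = 3.0801
Step 3: grad_x = 2*3*0.3053 = 1.8321, grad_y = 2*1*3.0801 = 6.1601
  x_3 = 0.3053 - 0.1*1.8321 = 0.1221
  y_3 = 3.0801 - 0.1*6.1601 = 2.4641
Step 4: grad_x = 2*3*0.1221 = 0.7328, grad_y = 2*1*2.4641 = 4.9281
  x_4 = 0.1221 - 0.1*0.7328 = 0.0489
  y_4 = 2.4641 - 0.1*4.9281 = 1.9712
f(0.0489, 1.9712) = 3*0.0489^2 + 1*1.9712^2 = 3.893


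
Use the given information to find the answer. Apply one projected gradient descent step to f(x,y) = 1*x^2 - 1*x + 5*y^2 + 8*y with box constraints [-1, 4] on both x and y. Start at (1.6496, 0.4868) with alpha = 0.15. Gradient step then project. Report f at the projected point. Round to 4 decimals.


Step 1: Compute gradient at (1.6496, 0.4868).
grad_x = 2*1*1.6496 - 1 = 2.2992
grad_y = 2*5*0.4868 + 8 = 12.868
Step 2: Gradient step.
x_raw = 1.6496 - 0.15*2.2992 = 1.3047
y_raw = 0.4868 - 0.15*12.868 = -1.4434
Step 3: Project onto [-1, 4].
x_proj = clip(1.3047) = 1.3047
y_proj = clip(-1.4434) = -1.0
Step 4: Evaluate f.
f(1.3047, -1.0) = -2.6024


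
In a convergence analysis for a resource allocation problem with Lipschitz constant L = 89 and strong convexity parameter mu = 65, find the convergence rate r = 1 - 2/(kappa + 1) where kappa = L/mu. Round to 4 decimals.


Step 1: Compute the condition number.
kappa = L/mu = 89/65 = 1.3692
Step 2: Compute the convergence rate.
r = 1 - 2/(kappa + 1) = 1 - 2*mu/(L + mu) = (L - mu)/(L + mu) = 24/154 = 0.1558


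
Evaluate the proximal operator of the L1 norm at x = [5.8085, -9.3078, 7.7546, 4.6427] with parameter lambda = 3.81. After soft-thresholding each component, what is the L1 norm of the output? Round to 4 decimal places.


Soft-thresholding with lambda = 3.81:
prox(5.8085) = sign(5.8085)*max(|5.8085| - 3.81, 0) = 1.9985
prox(-9.3078) = sign(-9.3078)*max(|-9.3078| - 3.81, 0) = -5.4978
prox(7.7546) = sign(7.7546)*max(|7.7546| - 3.81, 0) = 3.9446
prox(4.6427) = sign(4.6427)*max(|4.6427| - 3.81, 0) = 0.8327
prox(x) = [1.9985, -5.4978, 3.9446, 0.8327]
||prox(x)||_1 = 1.9985 + 5.4978 + 3.9446 + 0.8327 = 12.2736


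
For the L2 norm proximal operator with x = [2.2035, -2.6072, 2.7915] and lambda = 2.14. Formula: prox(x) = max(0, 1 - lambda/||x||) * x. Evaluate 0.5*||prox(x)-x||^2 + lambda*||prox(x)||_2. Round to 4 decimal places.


Step 1: Compute ||x||.
||x|| = 4.4097
Step 2: Compute scaling factor.
scale = max(0, 1 - 2.14/4.4097) = 0.5147
Step 3: prox(x) = [1.1342, -1.3419, 1.4368]
||prox(x)|| = 2.2697
Step 4: Proximal objective.
0.5*||prox-x||^2 = 2.2898
lambda*||prox|| = 4.8572
Total = 7.1469


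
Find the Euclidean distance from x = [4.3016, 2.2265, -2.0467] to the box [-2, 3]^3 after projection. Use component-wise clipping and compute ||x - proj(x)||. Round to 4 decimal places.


Project each component onto [-2, 3].
clip(4.3016) = 3.0, clip(2.2265) = 2.2265, clip(-2.0467) = -2.0
Projection = [3.0, 2.2265, -2.0]
Squared diffs: [1.6942, 0.0, 0.0022]
Distance = sqrt(1.6964) = 1.3024


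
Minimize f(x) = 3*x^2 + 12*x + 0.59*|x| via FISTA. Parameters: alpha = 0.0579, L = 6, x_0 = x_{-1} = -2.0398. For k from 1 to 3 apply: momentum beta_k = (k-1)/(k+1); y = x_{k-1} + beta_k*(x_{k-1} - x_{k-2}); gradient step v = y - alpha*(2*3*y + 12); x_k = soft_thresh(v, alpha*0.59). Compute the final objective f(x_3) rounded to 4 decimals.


FISTA on f(x) = 3*x^2 + 12*x + 0.59*|x|
L = 6, alpha = 0.0579
Iteration 1: beta = 0.0, y = -2.0398 + 0.0*(-2.0398 + 2.0398) = -2.0398
  grad(y) = -0.2388, v = y - alpha*grad = -2.026
  prox(v) = soft_thresh(-2.026, 0.0342) = -1.9918
Iteration 2: beta = 0.3333, y = -1.9918 + 0.3333*(-1.9918 + 2.0398) = -1.9758
  grad(y) = 0.1451, v = y - alpha*grad = -1.9842
  prox(v) = soft_thresh(-1.9842, 0.0342) = -1.9501
Iteration 3: beta = 0.5, y = -1.9501 + 0.5*(-1.9501 + 1.9918) = -1.9292
  grad(y) = 0.4249, v = y - alpha*grad = -1.9538
  prox(v) = soft_thresh(-1.9538, 0.0342) = -1.9196
f(x_3) = 3*(-1.9196)^2 + 12*(-1.9196) + 0.59*|-1.9196| = -10.848


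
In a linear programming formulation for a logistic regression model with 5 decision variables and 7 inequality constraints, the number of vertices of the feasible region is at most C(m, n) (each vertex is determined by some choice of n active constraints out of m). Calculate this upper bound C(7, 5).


Each vertex corresponds to some choice of n active constraints out of m, so the number of vertices is at most C(m, n) = m! / (n!(m-n)!).
m = 7, n = 5
Numerator: 7 * 6 * 5 * 4 * 3
Denominator: 5! = 120
C(7, 5) = 21


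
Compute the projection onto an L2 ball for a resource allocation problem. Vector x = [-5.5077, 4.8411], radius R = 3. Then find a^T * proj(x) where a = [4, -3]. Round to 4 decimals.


Step 1: Compute ||x|| (intermediates to 6 decimals).
||x|| = sqrt((-5.5077)^2 + 4.8411^2) = 7.332872
Step 2: Project.
Since ||x|| > R, scale = R/||x|| = 3/7.332872 = 0.409117, proj(x) = scale * x
proj(x) = [-2.253294, 1.980576]
Step 3: Dot product.
a^T * proj(x) = 4*(-2.253294) - 3*1.980576 = -14.9549


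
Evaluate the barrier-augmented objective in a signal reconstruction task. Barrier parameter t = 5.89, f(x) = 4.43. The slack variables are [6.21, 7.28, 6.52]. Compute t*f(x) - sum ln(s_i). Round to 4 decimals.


Step 1: Compute log-barrier.
ln values: [1.8262, 1.9851, 1.8749]
phi = -(1.8262 + 1.9851 + 1.8749) = -5.6862
Step 2: Compute augmented objective.
t*f(x) = 5.89*4.43 = 26.0927
Total = 26.0927 - 5.6862 = 20.4065


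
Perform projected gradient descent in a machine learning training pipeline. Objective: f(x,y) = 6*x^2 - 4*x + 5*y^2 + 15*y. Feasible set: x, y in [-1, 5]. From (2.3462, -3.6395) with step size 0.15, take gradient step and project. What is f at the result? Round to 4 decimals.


Step 1: Compute gradient at (2.3462, -3.6395).
grad_x = 2*6*2.3462 - 4 = 24.1544
grad_y = 2*5*-3.6395 + 15 = -21.395
Step 2: Gradient step.
x_raw = 2.3462 - 0.15*24.1544 = -1.277
y_raw = -3.6395 - 0.15*-21.395 = -0.4303
Step 3: Project onto [-1, 5].
x_proj = clip(-1.277) = -1.0
y_proj = clip(-0.4303) = -0.4303
Step 4: Evaluate f.
f(-1.0, -0.4303) = 4.4718


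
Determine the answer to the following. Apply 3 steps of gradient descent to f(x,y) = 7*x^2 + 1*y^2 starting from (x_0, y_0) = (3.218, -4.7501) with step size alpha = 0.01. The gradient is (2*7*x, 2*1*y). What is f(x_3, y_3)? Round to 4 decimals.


Gradient descent on f(x,y) = 7*x^2 + 1*y^2.
Starting point: (3.218, -4.7501), alpha = 0.01
Step 1: grad_x = 2*7*3.218 = 45.052, grad_y = 2*1*-4.7501 = -9.5002
  x_1 = 3.218 - 0.01*45.052 = 2.7675
  y_1 = -4.7501 - 0.01*-9.5002 = -4.6551
Step 2: grad_x = 2*7*2.7675 = 38.7447, grad_y = 2*1*-4.6551 = -9.3102
  x_2 = 2.7675 - 0.01*38.7447 = 2.38
  y_2 = -4.6551 - 0.01*-9.3102 = -4.562
Step 3: grad_x = 2*7*2.38 = 33.3205, grad_y = 2*1*-4.562 = -9.124
  x_3 = 2.38 - 0.01*33.3205 = 2.0468
  y_3 = -4.562 - 0.01*-9.124 = -4.4708
f(2.0468, -4.4708) = 7*2.0468^2 + 1*(-4.4708)^2 = 49.3142


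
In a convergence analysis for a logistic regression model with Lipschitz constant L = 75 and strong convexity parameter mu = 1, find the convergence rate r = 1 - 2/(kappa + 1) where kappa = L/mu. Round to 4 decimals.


Step 1: Compute the condition number.
kappa = L/mu = 75/1 = 75.0
Step 2: Compute the convergence rate.
r = 1 - 2/(kappa + 1) = 1 - 2*mu/(L + mu) = (L - mu)/(L + mu) = 74/76 = 0.9737


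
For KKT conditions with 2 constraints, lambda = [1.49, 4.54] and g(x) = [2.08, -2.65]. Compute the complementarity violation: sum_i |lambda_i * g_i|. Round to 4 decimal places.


KKT complementary slackness check:
lambda_1 * g_1 = 1.49 * 2.08 = 3.0992
lambda_2 * g_2 = 4.54 * -2.65 = -12.031
Total violation = 3.0992 + 12.031 = 15.1302


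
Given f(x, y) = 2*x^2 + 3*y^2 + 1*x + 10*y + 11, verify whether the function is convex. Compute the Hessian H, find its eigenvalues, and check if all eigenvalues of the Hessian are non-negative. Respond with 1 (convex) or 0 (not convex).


The Hessian of f(x,y) = 2*x^2 + 3*y^2 + 1*x + 10*y + 11 is:
H = [[4, 0], [0, 6]]
Trace = 4 + 6 = 10
Determinant = 4*6 - (0)^2 = 24
Discriminant = (10)^2 - 4*24 = 4.0
Eigenvalues: lambda_1 = 4.0, lambda_2 = 6.0
The function is convex.

1


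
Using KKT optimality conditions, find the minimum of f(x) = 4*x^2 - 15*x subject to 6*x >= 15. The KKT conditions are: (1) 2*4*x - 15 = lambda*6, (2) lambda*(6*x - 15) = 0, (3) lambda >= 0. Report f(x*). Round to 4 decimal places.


Step 1: Try lambda = 0 (constraint inactive).
x_unc = 15/(2*4) = 1.875
Check: 6*1.875 = 11.25 < 15 -- violated!
Step 2: Constraint must be active: 6*x = 15
x* = 15/6 = 2.5
lambda = (2*4*2.5 - 15)/6 = 0.8333
Step 3: Compute optimal value.
f(x*) = 4*2.5^2 - 15*2.5 = -12.5


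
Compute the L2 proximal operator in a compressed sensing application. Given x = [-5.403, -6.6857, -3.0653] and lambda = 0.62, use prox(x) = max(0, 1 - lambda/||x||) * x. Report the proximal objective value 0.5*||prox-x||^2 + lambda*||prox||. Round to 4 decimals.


Step 1: Compute ||x||.
||x|| = 9.1262
Step 2: Compute scaling factor.
scale = max(0, 1 - 0.62/9.1262) = 0.9321
Step 3: prox(x) = [-5.0359, -6.2315, -2.8571]
||prox(x)|| = 8.5062
Step 4: Proximal objective.
0.5*||prox-x||^2 = 0.1922
lambda*||prox|| = 5.2738
Total = 5.466


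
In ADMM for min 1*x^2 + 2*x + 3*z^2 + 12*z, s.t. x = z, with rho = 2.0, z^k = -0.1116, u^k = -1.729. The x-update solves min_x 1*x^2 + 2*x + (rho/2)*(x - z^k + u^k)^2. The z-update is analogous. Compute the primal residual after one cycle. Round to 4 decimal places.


ADMM iteration with rho = 2.0, z^k = -0.1116, u^k = -1.729
Step 1: x-update.
Minimize 1*x^2 + 2*x + (2.0/2)*(x + 0.1116 - 1.729)^2
FOC: (2*1 + 2.0)*x = -2 + 2.0*(-0.1116 + 1.729)
x^{k+1} = 0.3087
Step 2: z-update.
Minimize 3*z^2 + 12*z + (2.0/2)*(0.3087 - z - 1.729)^2
FOC: (2*3 + 2.0)*z = -12 + 2.0*(0.3087 - 1.729)
z^{k+1} = -1.8551
Step 3: u-update.
u^{k+1} = -1.729 + 0.3087 + 1.8551 = 0.4348
Step 4: Primal residual = |0.3087 + 1.8551| = 2.1638


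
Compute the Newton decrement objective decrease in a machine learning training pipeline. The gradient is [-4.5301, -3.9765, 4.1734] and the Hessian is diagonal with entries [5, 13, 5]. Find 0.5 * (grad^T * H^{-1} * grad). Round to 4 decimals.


Step 1: H is diagonal, so H^(-1) * g = [-0.906, -0.3059, 0.8347].
Step 2: g^T H^(-1) g = sum_i g_i^2 / H_ii
  = (-4.5301)^2/5 + (-3.9765)^2/13 + (4.1734)^2/5
  = 4.1044 + 1.2164 + 3.4835 = 8.8042
Step 3: Objective decrease = 0.5 * g^T H^(-1) g = 4.4021


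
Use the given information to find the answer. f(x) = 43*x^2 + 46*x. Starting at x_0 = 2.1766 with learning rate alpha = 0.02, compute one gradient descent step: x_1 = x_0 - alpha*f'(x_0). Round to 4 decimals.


We compute the gradient at x_0 and apply the update.
f'(x) = 86*x + 46
f'(2.1766) = 86*2.1766 + 46 = 233.1876
x_1 = 2.1766 - 0.02*233.1876 = -2.4872


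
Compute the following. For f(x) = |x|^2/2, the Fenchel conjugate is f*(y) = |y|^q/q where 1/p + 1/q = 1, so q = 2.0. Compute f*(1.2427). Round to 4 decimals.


The conjugate exponent q satisfies 1/p + 1/q = 1.
p = 2, so q = 2/(2 - 1) = 2.0
|y|^q = 1.2427^2.0 = 1.5443
f*(1.2427) = 1.5443 / 2.0 = 0.7722


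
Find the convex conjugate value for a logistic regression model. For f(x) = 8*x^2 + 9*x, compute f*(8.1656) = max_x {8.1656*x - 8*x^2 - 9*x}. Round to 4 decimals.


f*(y) = sup_x {y*x - a*x^2 - b*x} = sup_x {(y-b)*x - a*x^2}
FOC: (y - b) - 2a*x = 0 => x* = (y - b)/(2a)
x* = (8.1656 - 9)/(2*8) = -0.0522
f*(8.1656) = (y-b)^2/(4a) = (8.1656 - 9)^2/(4*8)
= 0.6962/32 = 0.0218


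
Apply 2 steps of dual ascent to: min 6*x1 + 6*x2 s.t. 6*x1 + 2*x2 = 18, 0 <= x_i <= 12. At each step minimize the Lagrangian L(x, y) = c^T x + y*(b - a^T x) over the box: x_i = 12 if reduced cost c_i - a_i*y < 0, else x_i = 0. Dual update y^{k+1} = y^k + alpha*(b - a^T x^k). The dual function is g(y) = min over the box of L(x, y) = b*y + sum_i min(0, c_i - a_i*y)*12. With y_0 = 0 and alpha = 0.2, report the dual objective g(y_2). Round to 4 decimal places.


Dual ascent for LP: min 6*x1 + 6*x2, 6*x1 + 2*x2 = 18, 0 <= x_i <= 12
Step 1: y^k = 0.0, reduced costs: (6.0, 6.0)
  x^k = (0.0, 0.0), subgradient = b - a^T x = 18.0
  y^{k+1} = 0.0 + 0.2*18.0 = 3.6
Step 2: y^k = 3.6, reduced costs: (-15.6, -1.2)
  x^k = (12.0, 12.0), subgradient = b - a^T x = -78.0
  y^{k+1} = 3.6 + 0.2*-78.0 = -12.0
Dual objective at y_2 = -12.0: reduced costs (78.0, 30.0), box minimizer x = (0.0, 0.0)
g(y_2) = b*y + (c1 - a1*y)*x1 + (c2 - a2*y)*x2 = 18*(-12.0) + 78.0*0.0 + 30.0*0.0 = -216.0 + 0.0 + 0.0 = -216.0


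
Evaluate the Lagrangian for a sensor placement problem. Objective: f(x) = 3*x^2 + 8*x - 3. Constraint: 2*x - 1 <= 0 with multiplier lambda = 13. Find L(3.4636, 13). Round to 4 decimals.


Step 1: Evaluate f(x).
f(3.4636) = 3*3.4636^2 + 8*3.4636 - 3 = 60.6984
Step 2: Evaluate g(x).
g(3.4636) = 2*3.4636 - 1 = 5.9272
Step 3: Compute Lagrangian.
L = 60.6984 + 13*5.9272 = 137.752


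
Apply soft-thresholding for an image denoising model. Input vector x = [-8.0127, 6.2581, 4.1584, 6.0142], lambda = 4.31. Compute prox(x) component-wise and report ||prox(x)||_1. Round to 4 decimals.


Soft-thresholding with lambda = 4.31:
prox(-8.0127) = sign(-8.0127)*max(|-8.0127| - 4.31, 0) = -3.7027
prox(6.2581) = sign(6.2581)*max(|6.2581| - 4.31, 0) = 1.9481
prox(4.1584) = sign(4.1584)*max(|4.1584| - 4.31, 0) = 0.0
prox(6.0142) = sign(6.0142)*max(|6.0142| - 4.31, 0) = 1.7042
prox(x) = [-3.7027, 1.9481, 0.0, 1.7042]
||prox(x)||_1 = 3.7027 + 1.9481 + 0.0 + 1.7042 = 7.355


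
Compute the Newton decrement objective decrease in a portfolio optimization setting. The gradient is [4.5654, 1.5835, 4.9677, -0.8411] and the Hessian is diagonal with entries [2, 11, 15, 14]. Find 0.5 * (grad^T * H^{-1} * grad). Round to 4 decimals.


Step 1: H is diagonal, so H^(-1) * g = [2.2827, 0.144, 0.3312, -0.0601].
Step 2: g^T H^(-1) g = sum_i g_i^2 / H_ii
  = (4.5654)^2/2 + (1.5835)^2/11 + (4.9677)^2/15 + (-0.8411)^2/14
  = 10.4214 + 0.228 + 1.6452 + 0.0505 = 12.3451
Step 3: Objective decrease = 0.5 * g^T H^(-1) g = 6.1726


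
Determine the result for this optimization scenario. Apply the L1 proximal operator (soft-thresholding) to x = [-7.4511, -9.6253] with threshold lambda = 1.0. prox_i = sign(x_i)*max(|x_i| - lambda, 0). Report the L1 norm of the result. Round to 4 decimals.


Soft-thresholding with lambda = 1.0:
prox(-7.4511) = sign(-7.4511)*max(|-7.4511| - 1.0, 0) = -6.4511
prox(-9.6253) = sign(-9.6253)*max(|-9.6253| - 1.0, 0) = -8.6253
prox(x) = [-6.4511, -8.6253]
||prox(x)||_1 = 6.4511 + 8.6253 = 15.0764


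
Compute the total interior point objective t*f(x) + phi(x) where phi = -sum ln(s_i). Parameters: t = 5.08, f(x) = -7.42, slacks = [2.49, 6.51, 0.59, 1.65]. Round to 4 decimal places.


Step 1: Compute log-barrier.
ln values: [0.9123, 1.8733, -0.5276, 0.5008]
phi = -(0.9123 + 1.8733 - 0.5276 + 0.5008) = -2.7588
Step 2: Compute augmented objective.
t*f(x) = 5.08*-7.42 = -37.6936
Total = -37.6936 - 2.7588 = -40.4524


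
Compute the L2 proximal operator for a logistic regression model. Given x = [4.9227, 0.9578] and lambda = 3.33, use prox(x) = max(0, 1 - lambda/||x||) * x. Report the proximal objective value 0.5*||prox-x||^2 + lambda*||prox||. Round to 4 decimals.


Step 1: Compute ||x||.
||x|| = 5.015
Step 2: Compute scaling factor.
scale = max(0, 1 - 3.33/5.015) = 0.336
Step 3: prox(x) = [1.654, 0.3218]
||prox(x)|| = 1.685
Step 4: Proximal objective.
0.5*||prox-x||^2 = 5.5445
lambda*||prox|| = 5.6111
Total = 11.1555
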